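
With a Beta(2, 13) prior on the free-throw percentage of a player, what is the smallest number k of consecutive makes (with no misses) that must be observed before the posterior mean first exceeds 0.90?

After k makes and 0 misses the posterior is Beta(2+k, 13), with mean (2+k)/(2+13+k).
Set (2+k)/(15+k) > 0.90 and solve: k > (0.90·15 − 2)/(1 − 0.90) = 115.000.
The smallest integer exceeding 115.000 is 116, and checking k=116: (118)/(131) = 0.9008 > 0.90.

k = 116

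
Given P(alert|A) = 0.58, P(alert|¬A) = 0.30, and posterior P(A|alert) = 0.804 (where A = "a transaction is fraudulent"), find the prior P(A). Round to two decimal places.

P(A) = 0.68

In odds form, posterior odds = prior odds × likelihood ratio, so prior odds = posterior odds ÷ LR.
Posterior odds = 0.804/(1−0.804) = 4.1020. LR = 0.58/0.30 = 1.9333.
Prior odds = 4.1020/1.9333 = 2.1218, so P(A) = 2.1218/(1+2.1218) ≈ 0.68.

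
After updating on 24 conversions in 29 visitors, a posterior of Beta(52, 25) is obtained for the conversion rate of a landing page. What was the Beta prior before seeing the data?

Beta(28, 20)

A Beta(α, β) prior with s successes and f failures in binomial data gives a Beta(α+s, β+f) posterior.
So α = 52 − 24 = 28 and β = 25 − 5 = 20.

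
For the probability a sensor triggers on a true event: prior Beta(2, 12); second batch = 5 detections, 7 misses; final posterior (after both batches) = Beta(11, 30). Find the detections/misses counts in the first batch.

4 detections and 11 misses

Because Beta–binomial updating is additive in the counts, the combined data contributed (α_post−α_prior, β_post−β_prior) successes and failures.
Total across both batches: 11−2=9 detections, 30−12=18 misses.
Subtract the second batch: 9−5=4 detections and 18−7=11 misses.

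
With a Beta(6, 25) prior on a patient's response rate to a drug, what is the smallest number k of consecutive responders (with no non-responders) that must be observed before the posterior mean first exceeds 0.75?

k = 70

After k responders and 0 non-responders the posterior is Beta(6+k, 25), with mean (6+k)/(6+25+k).
Set (6+k)/(31+k) > 0.75 and solve: k > (0.75·31 − 6)/(1 − 0.75) = 69.000.
The smallest integer exceeding 69.000 is 70, and checking k=70: (76)/(101) = 0.7525 > 0.75.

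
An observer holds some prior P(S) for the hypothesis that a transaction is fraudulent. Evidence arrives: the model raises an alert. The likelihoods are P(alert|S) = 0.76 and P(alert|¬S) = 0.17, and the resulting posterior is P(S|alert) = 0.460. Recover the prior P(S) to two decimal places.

In odds form, posterior odds = prior odds × likelihood ratio, so prior odds = posterior odds ÷ LR.
Posterior odds = 0.460/(1−0.460) = 0.8519. LR = 0.76/0.17 = 4.4706.
Prior odds = 0.8519/4.4706 = 0.1906, so P(S) = 0.1906/(1+0.1906) ≈ 0.16.

P(S) = 0.16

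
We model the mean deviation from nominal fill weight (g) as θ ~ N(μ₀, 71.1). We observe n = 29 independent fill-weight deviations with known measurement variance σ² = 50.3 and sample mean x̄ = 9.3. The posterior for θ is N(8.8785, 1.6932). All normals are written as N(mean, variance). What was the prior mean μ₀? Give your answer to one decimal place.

μ₀ = -8.4

The posterior mean is a precision-weighted average: μ_n = (τ₀μ₀ + τ_data·x̄)/(τ₀+τ_data), with τ₀=1/σ₀² and τ_data=n/σ².
Here τ₀ = 1/71.1 = 0.014065 and τ_data = 29/50.3 = 0.576541, so τ_n = 0.590606.
Rearranging for μ₀: μ₀ = (μ_n·τ_n − τ_data·x̄)/τ₀ = (8.8785·0.590606 − 0.576541·9.3) / 0.014065 = -0.118136/0.014065 ≈ -8.4.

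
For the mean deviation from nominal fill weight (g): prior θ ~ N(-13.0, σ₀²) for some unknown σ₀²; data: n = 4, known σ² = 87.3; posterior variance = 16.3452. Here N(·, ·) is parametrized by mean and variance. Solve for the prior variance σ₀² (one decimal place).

Posterior precision equals prior precision plus data precision: 1/σ_n² = 1/σ₀² + n/σ².
So 1/σ₀² = 1/16.3452 − 4/87.3 = 0.061180 − 0.045819 = 0.015361.
Hence σ₀² = 1/0.015361 ≈ 65.1.

σ₀² = 65.1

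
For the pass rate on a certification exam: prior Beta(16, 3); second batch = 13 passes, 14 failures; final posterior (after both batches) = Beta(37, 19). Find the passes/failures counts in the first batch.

8 passes and 2 failures

Because Beta–binomial updating is additive in the counts, the combined data contributed (α_post−α_prior, β_post−β_prior) successes and failures.
Total across both batches: 37−16=21 passes, 19−3=16 failures.
Subtract the second batch: 21−13=8 passes and 16−14=2 failures.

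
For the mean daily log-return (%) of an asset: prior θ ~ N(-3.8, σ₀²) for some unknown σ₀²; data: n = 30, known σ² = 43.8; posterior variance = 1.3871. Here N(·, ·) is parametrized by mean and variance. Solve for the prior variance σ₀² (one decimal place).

σ₀² = 27.8

Posterior precision equals prior precision plus data precision: 1/σ_n² = 1/σ₀² + n/σ².
So 1/σ₀² = 1/1.3871 − 30/43.8 = 0.720929 − 0.684932 = 0.035997.
Hence σ₀² = 1/0.035997 ≈ 27.8.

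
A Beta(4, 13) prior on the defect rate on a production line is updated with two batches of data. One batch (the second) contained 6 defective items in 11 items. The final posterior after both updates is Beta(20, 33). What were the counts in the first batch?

Sequential conjugate updates are equivalent to a single update on the pooled data, so total successes = posterior α − prior α and total failures = posterior β − prior β.
Total across both batches: 20−4=16 defective items, 33−13=20 good items.
Subtract the second batch: 16−6=10 defective items and 20−5=15 good items.

10 defective items and 15 good items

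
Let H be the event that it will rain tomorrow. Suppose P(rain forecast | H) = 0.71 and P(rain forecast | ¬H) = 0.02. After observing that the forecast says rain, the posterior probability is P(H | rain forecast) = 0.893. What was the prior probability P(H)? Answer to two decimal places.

In odds form, posterior odds = prior odds × likelihood ratio, so prior odds = posterior odds ÷ LR.
Posterior odds = 0.893/(1−0.893) = 8.3458. LR = 0.71/0.02 = 35.5000.
Prior odds = 8.3458/35.5000 = 0.2351, so P(H) = 0.2351/(1+0.2351) ≈ 0.19.

P(H) = 0.19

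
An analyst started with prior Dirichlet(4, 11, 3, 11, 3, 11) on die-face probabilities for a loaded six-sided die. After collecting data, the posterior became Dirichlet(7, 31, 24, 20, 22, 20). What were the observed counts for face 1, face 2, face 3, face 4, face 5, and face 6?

counts (3, 20, 21, 9, 19, 9)

For a Dirichlet(α) prior with multinomial counts c, the posterior is Dirichlet(α + c) componentwise.
Counts are posterior − prior componentwise: 7−4=3, 31−11=20, 24−3=21, 20−11=9, 22−3=19, 20−11=9.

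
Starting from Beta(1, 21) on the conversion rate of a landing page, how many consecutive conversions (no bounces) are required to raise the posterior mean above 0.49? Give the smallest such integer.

After k conversions and 0 bounces the posterior is Beta(1+k, 21), with mean (1+k)/(1+21+k).
Set (1+k)/(22+k) > 0.49 and solve: k > (0.49·22 − 1)/(1 − 0.49) = 19.176.
The smallest integer exceeding 19.176 is 20, and checking k=20: (21)/(42) = 0.5000 > 0.49.

k = 20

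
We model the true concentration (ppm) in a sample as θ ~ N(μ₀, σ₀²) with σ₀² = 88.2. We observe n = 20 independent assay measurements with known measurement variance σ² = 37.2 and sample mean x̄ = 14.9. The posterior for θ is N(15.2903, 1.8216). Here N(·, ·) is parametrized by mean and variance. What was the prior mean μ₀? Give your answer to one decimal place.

μ₀ = 33.8

With known observation variance, the Normal–Normal posterior has precision τ_n = τ₀ + n/σ² and mean μ_n = (τ₀μ₀ + (n/σ²)x̄)/τ_n.
Here τ₀ = 1/88.2 = 0.011338 and τ_data = 20/37.2 = 0.537634, so τ_n = 0.548972.
Rearranging for μ₀: μ₀ = (μ_n·τ_n − τ_data·x̄)/τ₀ = (15.2903·0.548972 − 0.537634·14.9) / 0.011338 = 0.383200/0.011338 ≈ 33.8.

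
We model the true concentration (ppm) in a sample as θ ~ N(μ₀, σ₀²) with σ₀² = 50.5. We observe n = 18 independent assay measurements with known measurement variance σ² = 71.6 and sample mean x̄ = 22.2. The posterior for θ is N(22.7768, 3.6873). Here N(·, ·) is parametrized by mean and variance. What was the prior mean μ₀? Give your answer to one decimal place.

μ₀ = 30.1

With known observation variance, the Normal–Normal posterior has precision τ_n = τ₀ + n/σ² and mean μ_n = (τ₀μ₀ + (n/σ²)x̄)/τ_n.
Here τ₀ = 1/50.5 = 0.019802 and τ_data = 18/71.6 = 0.251397, so τ_n = 0.271199.
Rearranging for μ₀: μ₀ = (μ_n·τ_n − τ_data·x̄)/τ₀ = (22.7768·0.271199 − 0.251397·22.2) / 0.019802 = 0.596032/0.019802 ≈ 30.1.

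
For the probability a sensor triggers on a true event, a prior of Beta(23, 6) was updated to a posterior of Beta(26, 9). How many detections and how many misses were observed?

Beta is conjugate to the binomial likelihood: posterior = Beta(a+s, b+f).
So s = 26 − 23 = 3 and f = 9 − 6 = 3.

3 detections and 3 misses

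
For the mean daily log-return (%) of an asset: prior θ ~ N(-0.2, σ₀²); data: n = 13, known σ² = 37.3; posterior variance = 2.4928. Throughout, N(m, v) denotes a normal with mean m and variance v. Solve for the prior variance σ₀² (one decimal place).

For the Normal–Normal model with known σ², precisions add: τ_n = τ₀ + n/σ².
So 1/σ₀² = 1/2.4928 − 13/37.3 = 0.401155 − 0.348525 = 0.052630.
Hence σ₀² = 1/0.052630 ≈ 19.0.

σ₀² = 19.0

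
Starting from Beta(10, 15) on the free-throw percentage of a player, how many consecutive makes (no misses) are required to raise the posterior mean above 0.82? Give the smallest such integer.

After k makes and 0 misses the posterior is Beta(10+k, 15), with mean (10+k)/(10+15+k).
Set (10+k)/(25+k) > 0.82 and solve: k > (0.82·25 − 10)/(1 − 0.82) = 58.333.
The smallest integer exceeding 58.333 is 59, and checking k=59: (69)/(84) = 0.8214 > 0.82.

k = 59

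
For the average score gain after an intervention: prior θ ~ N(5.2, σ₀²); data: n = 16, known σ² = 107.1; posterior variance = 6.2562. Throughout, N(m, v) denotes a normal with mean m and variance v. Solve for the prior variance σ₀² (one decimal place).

σ₀² = 95.7

For the Normal–Normal model with known σ², precisions add: τ_n = τ₀ + n/σ².
So 1/σ₀² = 1/6.2562 − 16/107.1 = 0.159841 − 0.149393 = 0.010448.
Hence σ₀² = 1/0.010448 ≈ 95.7.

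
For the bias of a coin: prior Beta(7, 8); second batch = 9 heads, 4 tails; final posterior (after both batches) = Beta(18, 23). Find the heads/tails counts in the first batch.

Sequential conjugate updates are equivalent to a single update on the pooled data, so total successes = posterior α − prior α and total failures = posterior β − prior β.
Total across both batches: 18−7=11 heads, 23−8=15 tails.
Subtract the second batch: 11−9=2 heads and 15−4=11 tails.

2 heads and 11 tails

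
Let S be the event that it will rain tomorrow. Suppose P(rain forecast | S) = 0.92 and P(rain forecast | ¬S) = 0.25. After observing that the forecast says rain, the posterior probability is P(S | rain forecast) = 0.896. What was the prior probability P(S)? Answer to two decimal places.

In odds form, posterior odds = prior odds × likelihood ratio, so prior odds = posterior odds ÷ LR.
Posterior odds = 0.896/(1−0.896) = 8.6154. LR = 0.92/0.25 = 3.6800.
Prior odds = 8.6154/3.6800 = 2.3411, so P(S) = 2.3411/(1+2.3411) ≈ 0.70.

P(S) = 0.70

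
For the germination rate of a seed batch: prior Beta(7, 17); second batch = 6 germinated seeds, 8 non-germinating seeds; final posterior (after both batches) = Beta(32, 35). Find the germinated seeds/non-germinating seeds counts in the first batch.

19 germinated seeds and 10 non-germinating seeds

Because Beta–binomial updating is additive in the counts, the combined data contributed (α_post−α_prior, β_post−β_prior) successes and failures.
Total across both batches: 32−7=25 germinated seeds, 35−17=18 non-germinating seeds.
Subtract the second batch: 25−6=19 germinated seeds and 18−8=10 non-germinating seeds.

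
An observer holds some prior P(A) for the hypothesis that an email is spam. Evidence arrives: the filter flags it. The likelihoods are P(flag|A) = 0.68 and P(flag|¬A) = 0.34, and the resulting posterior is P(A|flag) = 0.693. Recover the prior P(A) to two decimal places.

P(A) = 0.53

Bayes' rule in odds form gives O(A|E) = O(A)·[P(E|A)/P(E|¬A)], hence O(A) = O(A|E)/LR.
Posterior odds = 0.693/(1−0.693) = 2.2573. LR = 0.68/0.34 = 2.0000.
Prior odds = 2.2573/2.0000 = 1.1286, so P(A) = 1.1286/(1+1.1286) ≈ 0.53.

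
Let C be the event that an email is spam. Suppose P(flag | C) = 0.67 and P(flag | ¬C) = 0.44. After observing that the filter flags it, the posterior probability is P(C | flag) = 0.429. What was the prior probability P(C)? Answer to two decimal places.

P(C) = 0.33

In odds form, posterior odds = prior odds × likelihood ratio, so prior odds = posterior odds ÷ LR.
Posterior odds = 0.429/(1−0.429) = 0.7513. LR = 0.67/0.44 = 1.5227.
Prior odds = 0.7513/1.5227 = 0.4934, so P(C) = 0.4934/(1+0.4934) ≈ 0.33.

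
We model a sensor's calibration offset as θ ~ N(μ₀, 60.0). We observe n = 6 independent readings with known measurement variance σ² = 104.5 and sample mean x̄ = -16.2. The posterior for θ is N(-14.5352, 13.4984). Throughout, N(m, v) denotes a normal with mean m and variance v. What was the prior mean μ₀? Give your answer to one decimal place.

μ₀ = -8.8

With known observation variance, the Normal–Normal posterior has precision τ_n = τ₀ + n/σ² and mean μ_n = (τ₀μ₀ + (n/σ²)x̄)/τ_n.
Here τ₀ = 1/60.0 = 0.016667 and τ_data = 6/104.5 = 0.057416, so τ_n = 0.074083.
Rearranging for μ₀: μ₀ = (μ_n·τ_n − τ_data·x̄)/τ₀ = (-14.5352·0.074083 − 0.057416·-16.2) / 0.016667 = -0.146672/0.016667 ≈ -8.8.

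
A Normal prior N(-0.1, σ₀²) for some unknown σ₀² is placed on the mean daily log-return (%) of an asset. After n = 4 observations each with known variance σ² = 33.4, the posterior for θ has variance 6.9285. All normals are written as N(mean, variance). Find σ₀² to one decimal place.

Posterior precision equals prior precision plus data precision: 1/σ_n² = 1/σ₀² + n/σ².
So 1/σ₀² = 1/6.9285 − 4/33.4 = 0.144331 − 0.119760 = 0.024571.
Hence σ₀² = 1/0.024571 ≈ 40.7.

σ₀² = 40.7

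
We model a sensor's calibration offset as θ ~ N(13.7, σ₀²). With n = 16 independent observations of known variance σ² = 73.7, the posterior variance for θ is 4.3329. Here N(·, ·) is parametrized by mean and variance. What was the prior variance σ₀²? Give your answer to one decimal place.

σ₀² = 73.0

Posterior precision equals prior precision plus data precision: 1/σ_n² = 1/σ₀² + n/σ².
So 1/σ₀² = 1/4.3329 − 16/73.7 = 0.230792 − 0.217096 = 0.013696.
Hence σ₀² = 1/0.013696 ≈ 73.0.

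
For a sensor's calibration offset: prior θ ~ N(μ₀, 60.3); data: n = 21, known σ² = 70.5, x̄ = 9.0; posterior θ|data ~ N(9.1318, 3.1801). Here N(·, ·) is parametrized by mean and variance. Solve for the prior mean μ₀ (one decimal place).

μ₀ = 11.5

The posterior mean is a precision-weighted average: μ_n = (τ₀μ₀ + τ_data·x̄)/(τ₀+τ_data), with τ₀=1/σ₀² and τ_data=n/σ².
Here τ₀ = 1/60.3 = 0.016584 and τ_data = 21/70.5 = 0.297872, so τ_n = 0.314456.
Rearranging for μ₀: μ₀ = (μ_n·τ_n − τ_data·x̄)/τ₀ = (9.1318·0.314456 − 0.297872·9.0) / 0.016584 = 0.190701/0.016584 ≈ 11.5.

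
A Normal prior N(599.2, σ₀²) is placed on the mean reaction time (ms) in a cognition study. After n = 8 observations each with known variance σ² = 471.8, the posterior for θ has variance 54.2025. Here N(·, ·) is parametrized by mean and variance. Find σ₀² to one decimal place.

σ₀² = 669.8

Posterior precision equals prior precision plus data precision: 1/σ_n² = 1/σ₀² + n/σ².
So 1/σ₀² = 1/54.2025 − 8/471.8 = 0.018449 − 0.016956 = 0.001493.
Hence σ₀² = 1/0.001493 ≈ 669.8.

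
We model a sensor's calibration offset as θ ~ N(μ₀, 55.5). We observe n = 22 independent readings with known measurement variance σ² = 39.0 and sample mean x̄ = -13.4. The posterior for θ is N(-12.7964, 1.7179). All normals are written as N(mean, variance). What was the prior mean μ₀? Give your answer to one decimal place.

With known observation variance, the Normal–Normal posterior has precision τ_n = τ₀ + n/σ² and mean μ_n = (τ₀μ₀ + (n/σ²)x̄)/τ_n.
Here τ₀ = 1/55.5 = 0.018018 and τ_data = 22/39.0 = 0.564103, so τ_n = 0.582121.
Rearranging for μ₀: μ₀ = (μ_n·τ_n − τ_data·x̄)/τ₀ = (-12.7964·0.582121 − 0.564103·-13.4) / 0.018018 = 0.109927/0.018018 ≈ 6.1.

μ₀ = 6.1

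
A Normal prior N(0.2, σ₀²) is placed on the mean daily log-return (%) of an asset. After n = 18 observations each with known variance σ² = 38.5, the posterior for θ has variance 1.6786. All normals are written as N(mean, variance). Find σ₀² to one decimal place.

Posterior precision equals prior precision plus data precision: 1/σ_n² = 1/σ₀² + n/σ².
So 1/σ₀² = 1/1.6786 − 18/38.5 = 0.595735 − 0.467532 = 0.128203.
Hence σ₀² = 1/0.128203 ≈ 7.8.

σ₀² = 7.8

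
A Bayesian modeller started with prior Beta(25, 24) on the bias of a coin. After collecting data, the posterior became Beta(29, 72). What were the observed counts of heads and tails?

Under Beta–binomial conjugacy the posterior parameters are (α+s, β+f).
Match parameters: s=29−25=4, f=72−24=48.

4 heads and 48 tails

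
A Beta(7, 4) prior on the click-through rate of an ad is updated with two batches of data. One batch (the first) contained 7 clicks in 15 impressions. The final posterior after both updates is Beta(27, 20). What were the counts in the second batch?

Sequential conjugate updates are equivalent to a single update on the pooled data, so total successes = posterior α − prior α and total failures = posterior β − prior β.
Total across both batches: 27−7=20 clicks, 20−4=16 non-clicks.
Subtract the first batch: 20−7=13 clicks and 16−8=8 non-clicks.

13 clicks and 8 non-clicks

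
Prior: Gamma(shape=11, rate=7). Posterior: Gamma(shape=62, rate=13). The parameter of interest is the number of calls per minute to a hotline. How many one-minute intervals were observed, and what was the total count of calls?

A Gamma(α, β) prior (rate parametrization) on a Poisson rate with n observations summing to S gives posterior Gamma(α+S, β+n).
Matching: Σxᵢ = 62 − 11 = 51 and n = 13 − 7 = 6.

n = 6 one-minute intervals with total 51 calls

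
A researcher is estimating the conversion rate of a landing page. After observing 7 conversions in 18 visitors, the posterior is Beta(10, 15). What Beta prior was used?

Under Beta–binomial conjugacy the posterior parameters are (α+s, β+f).
Subtract the data counts: 10−7=3, 15−11=4.

Beta(3, 4)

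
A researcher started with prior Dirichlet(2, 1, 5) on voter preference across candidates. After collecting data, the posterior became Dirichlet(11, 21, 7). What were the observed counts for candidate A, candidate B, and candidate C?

For a Dirichlet(α) prior with multinomial counts c, the posterior is Dirichlet(α + c) componentwise.
Counts are posterior − prior componentwise: 11−2=9, 21−1=20, 7−5=2.

counts (9, 20, 2)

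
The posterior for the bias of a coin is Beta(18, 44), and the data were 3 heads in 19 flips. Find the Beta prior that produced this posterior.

Beta is conjugate to the binomial likelihood: posterior = Beta(a+s, b+f).
Subtract the data counts: 18−3=15, 44−16=28.

Beta(15, 28)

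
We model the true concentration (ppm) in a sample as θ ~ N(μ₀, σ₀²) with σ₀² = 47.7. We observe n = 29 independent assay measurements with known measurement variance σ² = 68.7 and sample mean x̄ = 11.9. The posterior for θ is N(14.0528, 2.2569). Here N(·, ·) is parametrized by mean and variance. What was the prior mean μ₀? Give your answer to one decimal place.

μ₀ = 57.4

The posterior mean is a precision-weighted average: μ_n = (τ₀μ₀ + τ_data·x̄)/(τ₀+τ_data), with τ₀=1/σ₀² and τ_data=n/σ².
Here τ₀ = 1/47.7 = 0.020964 and τ_data = 29/68.7 = 0.422125, so τ_n = 0.443089.
Rearranging for μ₀: μ₀ = (μ_n·τ_n − τ_data·x̄)/τ₀ = (14.0528·0.443089 − 0.422125·11.9) / 0.020964 = 1.203354/0.020964 ≈ 57.4.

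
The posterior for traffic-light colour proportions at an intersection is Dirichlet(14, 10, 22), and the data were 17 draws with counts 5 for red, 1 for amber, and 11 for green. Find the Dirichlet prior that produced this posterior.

Dirichlet(9, 9, 11)

For a Dirichlet(α) prior with multinomial counts c, the posterior is Dirichlet(α + c) componentwise.
Subtract each count from the matching posterior parameter: 14−5=9, 10−1=9, 22−11=11.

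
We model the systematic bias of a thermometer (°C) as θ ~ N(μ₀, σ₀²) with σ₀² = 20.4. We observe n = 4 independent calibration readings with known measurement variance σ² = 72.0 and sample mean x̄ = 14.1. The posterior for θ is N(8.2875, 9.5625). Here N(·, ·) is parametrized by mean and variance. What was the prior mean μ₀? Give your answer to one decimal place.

The posterior mean is a precision-weighted average: μ_n = (τ₀μ₀ + τ_data·x̄)/(τ₀+τ_data), with τ₀=1/σ₀² and τ_data=n/σ².
Here τ₀ = 1/20.4 = 0.049020 and τ_data = 4/72.0 = 0.055556, so τ_n = 0.104576.
Rearranging for μ₀: μ₀ = (μ_n·τ_n − τ_data·x̄)/τ₀ = (8.2875·0.104576 − 0.055556·14.1) / 0.049020 = 0.083334/0.049020 ≈ 1.7.

μ₀ = 1.7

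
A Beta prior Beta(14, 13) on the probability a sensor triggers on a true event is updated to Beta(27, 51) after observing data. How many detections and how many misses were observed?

Beta is conjugate to the binomial likelihood: posterior = Beta(a+s, b+f).
Match parameters: s=27−14=13, f=51−13=38.

13 detections and 38 misses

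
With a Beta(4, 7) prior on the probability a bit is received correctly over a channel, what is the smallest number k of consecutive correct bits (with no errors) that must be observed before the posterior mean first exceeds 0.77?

After k correct bits and 0 errors the posterior is Beta(4+k, 7), with mean (4+k)/(4+7+k).
Set (4+k)/(11+k) > 0.77 and solve: k > (0.77·11 − 4)/(1 − 0.77) = 19.435.
The smallest integer exceeding 19.435 is 20.

k = 20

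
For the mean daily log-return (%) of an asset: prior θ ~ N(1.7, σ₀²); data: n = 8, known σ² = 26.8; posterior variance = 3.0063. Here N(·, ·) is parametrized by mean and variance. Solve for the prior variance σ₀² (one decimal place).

σ₀² = 29.3

Posterior precision equals prior precision plus data precision: 1/σ_n² = 1/σ₀² + n/σ².
So 1/σ₀² = 1/3.0063 − 8/26.8 = 0.332635 − 0.298507 = 0.034128.
Hence σ₀² = 1/0.034128 ≈ 29.3.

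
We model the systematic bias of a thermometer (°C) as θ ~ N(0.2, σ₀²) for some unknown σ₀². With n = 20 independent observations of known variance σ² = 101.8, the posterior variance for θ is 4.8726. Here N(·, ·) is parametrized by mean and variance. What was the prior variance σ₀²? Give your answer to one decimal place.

σ₀² = 114.1

For the Normal–Normal model with known σ², precisions add: τ_n = τ₀ + n/σ².
So 1/σ₀² = 1/4.8726 − 20/101.8 = 0.205229 − 0.196464 = 0.008765.
Hence σ₀² = 1/0.008765 ≈ 114.1.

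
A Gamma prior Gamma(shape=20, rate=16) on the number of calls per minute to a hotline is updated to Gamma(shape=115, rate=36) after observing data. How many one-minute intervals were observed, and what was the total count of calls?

n = 20 one-minute intervals with total 95 calls

Gamma–Poisson conjugacy: posterior shape = α + Σxᵢ, posterior rate = β + n.
Matching: Σxᵢ = 115 − 20 = 95 and n = 36 − 16 = 20.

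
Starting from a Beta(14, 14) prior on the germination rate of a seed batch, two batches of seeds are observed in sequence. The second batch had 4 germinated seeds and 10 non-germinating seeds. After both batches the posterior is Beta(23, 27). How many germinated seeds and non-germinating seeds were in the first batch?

5 germinated seeds and 3 non-germinating seeds

Sequential conjugate updates are equivalent to a single update on the pooled data, so total successes = posterior α − prior α and total failures = posterior β − prior β.
Total across both batches: 23−14=9 germinated seeds, 27−14=13 non-germinating seeds.
Subtract the second batch: 9−4=5 germinated seeds and 13−10=3 non-germinating seeds.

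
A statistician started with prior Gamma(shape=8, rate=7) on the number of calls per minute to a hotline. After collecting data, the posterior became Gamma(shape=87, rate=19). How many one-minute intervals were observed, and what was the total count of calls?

n = 12 one-minute intervals with total 79 calls

A Gamma(α, β) prior (rate parametrization) on a Poisson rate with n observations summing to S gives posterior Gamma(α+S, β+n).
Matching: Σxᵢ = 87 − 8 = 79 and n = 19 − 7 = 12.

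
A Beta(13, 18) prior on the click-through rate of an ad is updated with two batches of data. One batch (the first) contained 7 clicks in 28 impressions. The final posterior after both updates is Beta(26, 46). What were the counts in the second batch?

Because Beta–binomial updating is additive in the counts, the combined data contributed (α_post−α_prior, β_post−β_prior) successes and failures.
Total across both batches: 26−13=13 clicks, 46−18=28 non-clicks.
Subtract the first batch: 13−7=6 clicks and 28−21=7 non-clicks.

6 clicks and 7 non-clicks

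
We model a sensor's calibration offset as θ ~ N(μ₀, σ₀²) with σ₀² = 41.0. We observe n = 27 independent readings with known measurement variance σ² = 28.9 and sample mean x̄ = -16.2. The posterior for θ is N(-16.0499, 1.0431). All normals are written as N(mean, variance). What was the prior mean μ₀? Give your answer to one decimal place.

μ₀ = -10.3

The posterior mean is a precision-weighted average: μ_n = (τ₀μ₀ + τ_data·x̄)/(τ₀+τ_data), with τ₀=1/σ₀² and τ_data=n/σ².
Here τ₀ = 1/41.0 = 0.024390 and τ_data = 27/28.9 = 0.934256, so τ_n = 0.958646.
Rearranging for μ₀: μ₀ = (μ_n·τ_n − τ_data·x̄)/τ₀ = (-16.0499·0.958646 − 0.934256·-16.2) / 0.024390 = -0.251225/0.024390 ≈ -10.3.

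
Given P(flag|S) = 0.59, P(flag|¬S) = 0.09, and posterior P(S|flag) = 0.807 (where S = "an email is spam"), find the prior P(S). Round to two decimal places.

P(S) = 0.39

Bayes' rule in odds form gives O(S|E) = O(S)·[P(E|S)/P(E|¬S)], hence O(S) = O(S|E)/LR.
Posterior odds = 0.807/(1−0.807) = 4.1813. LR = 0.59/0.09 = 6.5556.
Prior odds = 4.1813/6.5556 = 0.6378, so P(S) = 0.6378/(1+0.6378) ≈ 0.39.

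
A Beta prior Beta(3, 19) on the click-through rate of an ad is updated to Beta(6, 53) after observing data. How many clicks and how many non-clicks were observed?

A Beta(a, b) prior with s successes and f failures in binomial data gives a Beta(a+s, b+f) posterior.
So s = 6 − 3 = 3 and f = 53 − 19 = 34.

3 clicks and 34 non-clicks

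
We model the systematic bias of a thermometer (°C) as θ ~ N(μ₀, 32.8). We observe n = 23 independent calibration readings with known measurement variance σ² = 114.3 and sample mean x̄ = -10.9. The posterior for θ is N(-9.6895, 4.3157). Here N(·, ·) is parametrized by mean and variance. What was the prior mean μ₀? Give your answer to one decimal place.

μ₀ = -1.7

The posterior mean is a precision-weighted average: μ_n = (τ₀μ₀ + τ_data·x̄)/(τ₀+τ_data), with τ₀=1/σ₀² and τ_data=n/σ².
Here τ₀ = 1/32.8 = 0.030488 and τ_data = 23/114.3 = 0.201225, so τ_n = 0.231713.
Rearranging for μ₀: μ₀ = (μ_n·τ_n − τ_data·x̄)/τ₀ = (-9.6895·0.231713 − 0.201225·-10.9) / 0.030488 = -0.051831/0.030488 ≈ -1.7.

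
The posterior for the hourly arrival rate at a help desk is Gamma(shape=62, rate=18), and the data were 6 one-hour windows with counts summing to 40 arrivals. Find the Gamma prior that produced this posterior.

Gamma(shape=22, rate=12)

A Gamma(α, β) prior (rate parametrization) on a Poisson rate with n observations summing to S gives posterior Gamma(α+S, β+n).
So α = 62 − 40 = 22 and β = 18 − 6 = 12.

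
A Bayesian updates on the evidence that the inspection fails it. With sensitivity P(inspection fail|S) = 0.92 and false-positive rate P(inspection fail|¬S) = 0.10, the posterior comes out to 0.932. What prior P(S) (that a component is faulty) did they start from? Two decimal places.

P(S) = 0.60

Bayes' rule in odds form gives O(S|E) = O(S)·[P(E|S)/P(E|¬S)], hence O(S) = O(S|E)/LR.
Posterior odds = 0.932/(1−0.932) = 13.7059. LR = 0.92/0.10 = 9.2000.
Prior odds = 13.7059/9.2000 = 1.4898, so P(S) = 1.4898/(1+1.4898) ≈ 0.60.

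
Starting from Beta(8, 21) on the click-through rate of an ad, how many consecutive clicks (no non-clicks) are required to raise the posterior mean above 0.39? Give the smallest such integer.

k = 6

After k clicks and 0 non-clicks the posterior is Beta(8+k, 21), with mean (8+k)/(8+21+k).
Set (8+k)/(29+k) > 0.39 and solve: k > (0.39·29 − 8)/(1 − 0.39) = 5.426.
The smallest integer exceeding 5.426 is 6, and checking k=6: (14)/(35) = 0.4000 > 0.39.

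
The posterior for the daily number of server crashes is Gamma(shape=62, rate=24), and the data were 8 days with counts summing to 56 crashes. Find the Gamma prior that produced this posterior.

Gamma(shape=6, rate=16)

Gamma–Poisson conjugacy: posterior shape = α + Σxᵢ, posterior rate = β + n.
So α = 62 − 56 = 6 and β = 24 − 8 = 16.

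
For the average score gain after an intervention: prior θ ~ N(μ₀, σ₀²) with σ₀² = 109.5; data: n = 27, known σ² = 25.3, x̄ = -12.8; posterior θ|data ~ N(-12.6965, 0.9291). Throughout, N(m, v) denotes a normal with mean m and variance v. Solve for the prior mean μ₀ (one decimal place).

μ₀ = -0.6

With known observation variance, the Normal–Normal posterior has precision τ_n = τ₀ + n/σ² and mean μ_n = (τ₀μ₀ + (n/σ²)x̄)/τ_n.
Here τ₀ = 1/109.5 = 0.009132 and τ_data = 27/25.3 = 1.067194, so τ_n = 1.076326.
Rearranging for μ₀: μ₀ = (μ_n·τ_n − τ_data·x̄)/τ₀ = (-12.6965·1.076326 − 1.067194·-12.8) / 0.009132 = -0.005490/0.009132 ≈ -0.6.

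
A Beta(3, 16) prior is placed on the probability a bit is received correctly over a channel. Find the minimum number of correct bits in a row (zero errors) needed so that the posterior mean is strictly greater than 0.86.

k = 96

After k correct bits and 0 errors the posterior is Beta(3+k, 16), with mean (3+k)/(3+16+k).
Set (3+k)/(19+k) > 0.86 and solve: k > (0.86·19 − 3)/(1 − 0.86) = 95.286.
The smallest integer exceeding 95.286 is 96, and checking k=96: (99)/(115) = 0.8609 > 0.86.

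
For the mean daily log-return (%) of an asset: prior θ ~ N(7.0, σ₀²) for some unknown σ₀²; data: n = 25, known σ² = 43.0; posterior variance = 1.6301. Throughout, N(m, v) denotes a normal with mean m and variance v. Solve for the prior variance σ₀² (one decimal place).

σ₀² = 31.2

Posterior precision equals prior precision plus data precision: 1/σ_n² = 1/σ₀² + n/σ².
So 1/σ₀² = 1/1.6301 − 25/43.0 = 0.613459 − 0.581395 = 0.032064.
Hence σ₀² = 1/0.032064 ≈ 31.2.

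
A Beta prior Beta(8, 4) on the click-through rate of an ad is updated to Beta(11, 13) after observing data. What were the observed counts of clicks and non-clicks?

3 clicks and 9 non-clicks

A Beta(α, β) prior with s successes and f failures in binomial data gives a Beta(α+s, β+f) posterior.
So s = 11 − 8 = 3 and f = 13 − 4 = 9.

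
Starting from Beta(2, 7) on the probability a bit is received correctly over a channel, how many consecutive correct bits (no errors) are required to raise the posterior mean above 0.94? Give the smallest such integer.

k = 108

After k correct bits and 0 errors the posterior is Beta(2+k, 7), with mean (2+k)/(2+7+k).
Set (2+k)/(9+k) > 0.94 and solve: k > (0.94·9 − 2)/(1 − 0.94) = 107.667.
The smallest integer exceeding 107.667 is 108.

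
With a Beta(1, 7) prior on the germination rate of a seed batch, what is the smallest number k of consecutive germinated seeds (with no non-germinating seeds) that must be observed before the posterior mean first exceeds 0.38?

After k germinated seeds and 0 non-germinating seeds the posterior is Beta(1+k, 7), with mean (1+k)/(1+7+k).
Set (1+k)/(8+k) > 0.38 and solve: k > (0.38·8 − 1)/(1 − 0.38) = 3.290.
The smallest integer exceeding 3.290 is 4.

k = 4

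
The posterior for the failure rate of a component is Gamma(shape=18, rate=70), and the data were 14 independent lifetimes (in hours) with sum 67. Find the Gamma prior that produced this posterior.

Gamma(shape=4, rate=3)

For an exponential likelihood with a Gamma(α, β) prior on the rate, n observations with total T give posterior Gamma(α+n, β+T).
So α = 18 − 14 = 4 and β = 70 − 67 = 3.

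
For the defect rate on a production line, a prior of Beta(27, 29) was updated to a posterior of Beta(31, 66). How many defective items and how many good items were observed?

Beta is conjugate to the binomial likelihood: posterior = Beta(a+s, b+f).
So s = 31 − 27 = 4 and f = 66 − 29 = 37.

4 defective items and 37 good items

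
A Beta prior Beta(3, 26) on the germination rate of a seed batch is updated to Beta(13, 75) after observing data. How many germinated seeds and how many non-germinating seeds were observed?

10 germinated seeds and 49 non-germinating seeds

Beta is conjugate to the binomial likelihood: posterior = Beta(α+s, β+f).
Match parameters: s=13−3=10, f=75−26=49.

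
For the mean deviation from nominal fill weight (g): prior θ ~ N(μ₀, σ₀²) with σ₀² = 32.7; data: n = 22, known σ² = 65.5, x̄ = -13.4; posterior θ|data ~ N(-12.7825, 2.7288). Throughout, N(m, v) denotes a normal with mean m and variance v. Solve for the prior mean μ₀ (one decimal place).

μ₀ = -6.0

The posterior mean is a precision-weighted average: μ_n = (τ₀μ₀ + τ_data·x̄)/(τ₀+τ_data), with τ₀=1/σ₀² and τ_data=n/σ².
Here τ₀ = 1/32.7 = 0.030581 and τ_data = 22/65.5 = 0.335878, so τ_n = 0.366459.
Rearranging for μ₀: μ₀ = (μ_n·τ_n − τ_data·x̄)/τ₀ = (-12.7825·0.366459 − 0.335878·-13.4) / 0.030581 = -0.183497/0.030581 ≈ -6.0.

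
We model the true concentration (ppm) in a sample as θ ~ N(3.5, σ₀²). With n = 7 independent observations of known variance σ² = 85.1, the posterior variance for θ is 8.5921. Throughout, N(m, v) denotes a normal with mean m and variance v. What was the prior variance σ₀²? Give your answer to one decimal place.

Posterior precision equals prior precision plus data precision: 1/σ_n² = 1/σ₀² + n/σ².
So 1/σ₀² = 1/8.5921 − 7/85.1 = 0.116386 − 0.082256 = 0.034130.
Hence σ₀² = 1/0.034130 ≈ 29.3.

σ₀² = 29.3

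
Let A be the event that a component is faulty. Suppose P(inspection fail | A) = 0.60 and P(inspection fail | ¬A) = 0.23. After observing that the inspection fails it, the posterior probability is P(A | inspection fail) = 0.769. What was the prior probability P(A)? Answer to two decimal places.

P(A) = 0.56

Bayes' rule in odds form gives O(A|E) = O(A)·[P(E|A)/P(E|¬A)], hence O(A) = O(A|E)/LR.
Posterior odds = 0.769/(1−0.769) = 3.3290. LR = 0.60/0.23 = 2.6087.
Prior odds = 3.3290/2.6087 = 1.2761, so P(A) = 1.2761/(1+1.2761) ≈ 0.56.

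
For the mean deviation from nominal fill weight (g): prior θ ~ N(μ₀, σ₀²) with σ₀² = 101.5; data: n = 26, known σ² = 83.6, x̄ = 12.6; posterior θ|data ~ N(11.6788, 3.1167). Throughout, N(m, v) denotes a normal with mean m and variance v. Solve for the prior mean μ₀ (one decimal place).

μ₀ = -17.4

With known observation variance, the Normal–Normal posterior has precision τ_n = τ₀ + n/σ² and mean μ_n = (τ₀μ₀ + (n/σ²)x̄)/τ_n.
Here τ₀ = 1/101.5 = 0.009852 and τ_data = 26/83.6 = 0.311005, so τ_n = 0.320857.
Rearranging for μ₀: μ₀ = (μ_n·τ_n − τ_data·x̄)/τ₀ = (11.6788·0.320857 − 0.311005·12.6) / 0.009852 = -0.171438/0.009852 ≈ -17.4.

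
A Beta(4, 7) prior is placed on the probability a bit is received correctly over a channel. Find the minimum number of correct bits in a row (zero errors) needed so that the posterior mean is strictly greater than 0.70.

k = 13

After k correct bits and 0 errors the posterior is Beta(4+k, 7), with mean (4+k)/(4+7+k).
Set (4+k)/(11+k) > 0.70 and solve: k > (0.70·11 − 4)/(1 − 0.70) = 12.333.
The smallest integer exceeding 12.333 is 13.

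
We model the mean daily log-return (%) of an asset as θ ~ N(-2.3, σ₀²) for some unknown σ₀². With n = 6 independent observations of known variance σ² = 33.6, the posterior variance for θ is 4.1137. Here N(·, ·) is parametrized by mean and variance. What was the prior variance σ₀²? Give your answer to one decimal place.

σ₀² = 15.5

For the Normal–Normal model with known σ², precisions add: τ_n = τ₀ + n/σ².
So 1/σ₀² = 1/4.1137 − 6/33.6 = 0.243090 − 0.178571 = 0.064519.
Hence σ₀² = 1/0.064519 ≈ 15.5.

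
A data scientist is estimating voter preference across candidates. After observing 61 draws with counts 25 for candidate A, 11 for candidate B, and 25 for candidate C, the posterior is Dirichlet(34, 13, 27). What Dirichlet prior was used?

For a Dirichlet(α) prior with multinomial counts c, the posterior is Dirichlet(α + c) componentwise.
Subtract each count from the matching posterior parameter: 34−25=9, 13−11=2, 27−25=2.

Dirichlet(9, 2, 2)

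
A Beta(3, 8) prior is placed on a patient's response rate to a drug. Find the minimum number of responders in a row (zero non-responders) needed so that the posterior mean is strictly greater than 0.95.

After k responders and 0 non-responders the posterior is Beta(3+k, 8), with mean (3+k)/(3+8+k).
Set (3+k)/(11+k) > 0.95 and solve: k > (0.95·11 − 3)/(1 − 0.95) = 149.000.
The smallest integer exceeding 149.000 is 150.

k = 150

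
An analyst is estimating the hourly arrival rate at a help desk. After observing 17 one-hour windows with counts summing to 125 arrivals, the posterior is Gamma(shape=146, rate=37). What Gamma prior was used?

A Gamma(α, β) prior (rate parametrization) on a Poisson rate with n observations summing to S gives posterior Gamma(α+S, β+n).
So α = 146 − 125 = 21 and β = 37 − 17 = 20.

Gamma(shape=21, rate=20)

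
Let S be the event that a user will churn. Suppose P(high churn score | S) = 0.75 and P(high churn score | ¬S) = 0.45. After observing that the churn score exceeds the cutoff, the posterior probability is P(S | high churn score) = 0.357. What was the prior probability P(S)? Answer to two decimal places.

In odds form, posterior odds = prior odds × likelihood ratio, so prior odds = posterior odds ÷ LR.
Posterior odds = 0.357/(1−0.357) = 0.5552. LR = 0.75/0.45 = 1.6667.
Prior odds = 0.5552/1.6667 = 0.3331, so P(S) = 0.3331/(1+0.3331) ≈ 0.25.

P(S) = 0.25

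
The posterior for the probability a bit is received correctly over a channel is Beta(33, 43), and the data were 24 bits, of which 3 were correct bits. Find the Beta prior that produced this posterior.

Beta(30, 22)

Under Beta–binomial conjugacy the posterior parameters are (a+s, b+f).
So a = 33 − 3 = 30 and b = 43 − 21 = 22.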